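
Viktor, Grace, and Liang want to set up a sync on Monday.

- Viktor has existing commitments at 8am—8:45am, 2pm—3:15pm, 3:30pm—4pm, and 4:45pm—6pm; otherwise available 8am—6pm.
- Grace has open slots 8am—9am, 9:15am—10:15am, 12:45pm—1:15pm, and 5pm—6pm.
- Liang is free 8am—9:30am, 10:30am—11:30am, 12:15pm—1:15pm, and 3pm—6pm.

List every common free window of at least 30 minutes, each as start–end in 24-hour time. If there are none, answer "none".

12:45–13:15

Viktor free within 08:00–18:00: 08:45–14:00, 15:15–15:30, 16:00–16:45.
Viktor ∩ Grace: 08:45–09:00, 09:15–10:15, 12:45–13:15.
Viktor ∩ Grace ∩ Liang: 08:45–09:00, 09:15–09:30, 12:45–13:15.
Windows ≥ 30 min: 12:45–13:15.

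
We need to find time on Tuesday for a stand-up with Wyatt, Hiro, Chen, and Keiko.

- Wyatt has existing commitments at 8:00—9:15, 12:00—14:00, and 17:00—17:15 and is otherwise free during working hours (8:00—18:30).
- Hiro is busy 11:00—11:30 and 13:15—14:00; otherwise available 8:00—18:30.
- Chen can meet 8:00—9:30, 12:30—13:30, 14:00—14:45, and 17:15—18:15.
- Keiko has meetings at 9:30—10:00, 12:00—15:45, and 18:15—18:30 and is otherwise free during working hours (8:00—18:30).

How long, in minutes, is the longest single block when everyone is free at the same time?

Wyatt free within 08:00–18:30: 09:15–12:00, 14:00–17:00, 17:15–18:30.
Hiro free within 08:00–18:30: 08:00–11:00, 11:30–13:15, 14:00–18:30.
Keiko free within 08:00–18:30: 08:00–09:30, 10:00–12:00, 15:45–18:15.
Wyatt ∩ Hiro: 09:15–11:00, 11:30–12:00, 14:00–17:00, 17:15–18:30.
Wyatt ∩ Hiro ∩ Chen: 09:15–09:30, 14:00–14:45, 17:15–18:15.
Wyatt ∩ Hiro ∩ Chen ∩ Keiko: 09:15–09:30, 17:15–18:15.
Common window lengths: 15, 60 min; longest is 60.

60 minutes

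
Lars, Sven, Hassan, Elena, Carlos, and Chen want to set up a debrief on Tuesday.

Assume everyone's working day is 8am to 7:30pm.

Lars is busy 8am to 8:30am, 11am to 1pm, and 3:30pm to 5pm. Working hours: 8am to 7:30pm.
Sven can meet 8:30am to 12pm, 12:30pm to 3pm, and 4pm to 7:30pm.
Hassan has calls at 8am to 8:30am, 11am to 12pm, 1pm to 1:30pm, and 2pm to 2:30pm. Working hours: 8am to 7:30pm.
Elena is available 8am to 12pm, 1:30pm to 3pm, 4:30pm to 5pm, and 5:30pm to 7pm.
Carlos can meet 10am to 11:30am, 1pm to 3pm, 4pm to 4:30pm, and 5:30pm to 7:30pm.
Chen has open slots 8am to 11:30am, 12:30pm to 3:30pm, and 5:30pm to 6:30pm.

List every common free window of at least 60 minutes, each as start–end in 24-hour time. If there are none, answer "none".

Lars free within 08:00–19:30: 08:30–11:00, 13:00–15:30, 17:00–19:30.
Hassan free within 08:00–19:30: 08:30–11:00, 12:00–13:00, 13:30–14:00, 14:30–19:30.
Lars ∩ Sven: 08:30–11:00, 13:00–15:00, 17:00–19:30.
Lars ∩ Sven ∩ Hassan: 08:30–11:00, 13:30–14:00, 14:30–15:00, 17:00–19:30.
Lars ∩ Sven ∩ Hassan ∩ Elena: 08:30–11:00, 13:30–14:00, 14:30–15:00, 17:30–19:00.
Lars ∩ Sven ∩ Hassan ∩ Elena ∩ Carlos: 10:00–11:00, 13:30–14:00, 14:30–15:00, 17:30–19:00.
Lars ∩ Sven ∩ Hassan ∩ Elena ∩ Carlos ∩ Chen: 10:00–11:00, 13:30–14:00, 14:30–15:00, 17:30–18:30.
Windows ≥ 60 min: 10:00–11:00, 17:30–18:30.

10:00–11:00, 17:30–18:30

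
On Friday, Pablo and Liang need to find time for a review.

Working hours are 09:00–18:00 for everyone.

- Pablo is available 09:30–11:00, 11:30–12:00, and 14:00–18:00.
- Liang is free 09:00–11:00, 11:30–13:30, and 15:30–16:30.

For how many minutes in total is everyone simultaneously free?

Pablo ∩ Liang: 09:30–11:00, 11:30–12:00, 15:30–16:30.
Total common minutes: 90 + 30 + 60 = 180.

180 minutes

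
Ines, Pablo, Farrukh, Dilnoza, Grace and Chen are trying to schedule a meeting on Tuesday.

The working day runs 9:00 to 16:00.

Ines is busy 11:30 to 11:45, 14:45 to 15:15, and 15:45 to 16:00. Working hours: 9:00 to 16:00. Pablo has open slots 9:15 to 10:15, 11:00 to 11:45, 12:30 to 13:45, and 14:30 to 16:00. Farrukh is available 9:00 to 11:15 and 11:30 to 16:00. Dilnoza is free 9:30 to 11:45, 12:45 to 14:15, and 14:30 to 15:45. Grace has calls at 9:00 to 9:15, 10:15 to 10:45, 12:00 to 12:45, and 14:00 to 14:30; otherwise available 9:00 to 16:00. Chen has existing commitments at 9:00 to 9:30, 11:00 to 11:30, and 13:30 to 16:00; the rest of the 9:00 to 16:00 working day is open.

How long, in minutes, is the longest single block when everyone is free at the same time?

45 minutes

Ines free within 09:00–16:00: 09:00–11:30, 11:45–14:45, 15:15–15:45.
Grace free within 09:00–16:00: 09:15–10:15, 10:45–12:00, 12:45–14:00, 14:30–16:00.
Chen free within 09:00–16:00: 09:30–11:00, 11:30–13:30.
Ines ∩ Pablo: 09:15–10:15, 11:00–11:30, 12:30–13:45, 14:30–14:45, 15:15–15:45.
Ines ∩ Pablo ∩ Farrukh: 09:15–10:15, 11:00–11:15, 12:30–13:45, 14:30–14:45, 15:15–15:45.
Ines ∩ Pablo ∩ Farrukh ∩ Dilnoza: 09:30–10:15, 11:00–11:15, 12:45–13:45, 14:30–14:45, 15:15–15:45.
Ines ∩ Pablo ∩ Farrukh ∩ Dilnoza ∩ Grace: 09:30–10:15, 11:00–11:15, 12:45–13:45, 14:30–14:45, 15:15–15:45.
Ines ∩ Pablo ∩ Farrukh ∩ Dilnoza ∩ Grace ∩ Chen: 09:30–10:15, 12:45–13:30.
Common window lengths: 45, 45 min; longest is 45.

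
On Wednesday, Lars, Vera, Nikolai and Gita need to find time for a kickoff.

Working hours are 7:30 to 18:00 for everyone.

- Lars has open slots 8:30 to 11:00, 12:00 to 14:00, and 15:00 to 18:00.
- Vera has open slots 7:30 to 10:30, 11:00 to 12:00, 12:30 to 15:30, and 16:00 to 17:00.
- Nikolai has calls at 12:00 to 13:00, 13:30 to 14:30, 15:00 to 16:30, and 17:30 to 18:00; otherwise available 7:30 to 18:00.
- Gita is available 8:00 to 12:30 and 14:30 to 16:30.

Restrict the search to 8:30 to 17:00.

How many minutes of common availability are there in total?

120 minutes

Nikolai free within 07:30–18:00: 07:30–12:00, 13:00–13:30, 14:30–15:00, 16:30–17:30.
Lars ∩ Vera: 08:30–10:30, 12:30–14:00, 15:00–15:30, 16:00–17:00.
Lars ∩ Vera ∩ Nikolai: 08:30–10:30, 13:00–13:30, 16:30–17:00.
Lars ∩ Vera ∩ Nikolai ∩ Gita: 08:30–10:30.
Restricted to 08:30–17:00: 08:30–10:30.
Total common minutes: 120.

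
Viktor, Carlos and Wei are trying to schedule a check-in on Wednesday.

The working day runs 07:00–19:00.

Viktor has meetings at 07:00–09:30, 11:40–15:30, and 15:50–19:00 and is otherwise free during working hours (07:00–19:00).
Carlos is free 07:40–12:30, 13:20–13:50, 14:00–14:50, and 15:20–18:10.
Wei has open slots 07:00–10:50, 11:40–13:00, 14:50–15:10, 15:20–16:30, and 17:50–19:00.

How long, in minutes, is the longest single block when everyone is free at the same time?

Viktor free within 07:00–19:00: 09:30–11:40, 15:30–15:50.
Viktor ∩ Carlos: 09:30–11:40, 15:30–15:50.
Viktor ∩ Carlos ∩ Wei: 09:30–10:50, 15:30–15:50.
Common window lengths: 80, 20 min; longest is 80.

80 minutes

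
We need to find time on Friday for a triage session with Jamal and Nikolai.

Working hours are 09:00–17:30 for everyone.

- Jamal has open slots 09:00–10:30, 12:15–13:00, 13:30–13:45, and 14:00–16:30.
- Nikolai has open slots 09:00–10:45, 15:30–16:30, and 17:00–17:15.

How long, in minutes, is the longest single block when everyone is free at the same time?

90 minutes

Jamal ∩ Nikolai: 09:00–10:30, 15:30–16:30.
Common window lengths: 90, 60 min; longest is 90.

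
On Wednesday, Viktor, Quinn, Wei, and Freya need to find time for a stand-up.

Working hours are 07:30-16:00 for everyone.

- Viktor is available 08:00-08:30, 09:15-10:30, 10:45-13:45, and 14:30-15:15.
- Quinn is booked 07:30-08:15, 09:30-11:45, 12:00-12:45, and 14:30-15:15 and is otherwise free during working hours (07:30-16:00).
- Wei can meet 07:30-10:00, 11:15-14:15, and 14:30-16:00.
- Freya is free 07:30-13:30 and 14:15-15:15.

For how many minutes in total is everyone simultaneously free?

Quinn free within 07:30–16:00: 08:15–09:30, 11:45–12:00, 12:45–14:30, 15:15–16:00.
Viktor ∩ Quinn: 08:15–08:30, 09:15–09:30, 11:45–12:00, 12:45–13:45.
Viktor ∩ Quinn ∩ Wei: 08:15–08:30, 09:15–09:30, 11:45–12:00, 12:45–13:45.
Viktor ∩ Quinn ∩ Wei ∩ Freya: 08:15–08:30, 09:15–09:30, 11:45–12:00, 12:45–13:30.
Total common minutes: 15 + 15 + 15 + 45 = 90.

90 minutes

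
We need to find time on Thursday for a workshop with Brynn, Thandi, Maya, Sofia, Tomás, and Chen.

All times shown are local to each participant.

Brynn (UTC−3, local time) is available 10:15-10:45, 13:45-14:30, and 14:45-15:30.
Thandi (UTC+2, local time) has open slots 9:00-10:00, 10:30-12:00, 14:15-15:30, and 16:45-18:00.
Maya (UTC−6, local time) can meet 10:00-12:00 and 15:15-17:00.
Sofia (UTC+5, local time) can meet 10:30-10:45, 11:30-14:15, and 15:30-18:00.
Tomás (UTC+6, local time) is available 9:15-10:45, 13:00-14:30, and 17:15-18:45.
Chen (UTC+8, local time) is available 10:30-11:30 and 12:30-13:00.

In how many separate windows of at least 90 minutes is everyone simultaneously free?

Brynn → UTC: 13:15–13:45, 16:45–17:30, 17:45–18:30.
Thandi → UTC: 07:00–08:00, 08:30–10:00, 12:15–13:30, 14:45–16:00.
Maya → UTC: 16:00–18:00, 21:15–23:00.
Sofia → UTC: 05:30–05:45, 06:30–09:15, 10:30–13:00.
Tomás → UTC: 03:15–04:45, 07:00–08:30, 11:15–12:45.
Chen → UTC: 02:30–03:30, 04:30–05:00.
Brynn ∩ Thandi: 13:15–13:30.
Brynn ∩ Thandi ∩ Maya: (none).
Brynn ∩ Thandi ∩ Maya ∩ Sofia: (none).
Brynn ∩ Thandi ∩ Maya ∩ Sofia ∩ Tomás: (none).
Brynn ∩ Thandi ∩ Maya ∩ Sofia ∩ Tomás ∩ Chen: (none).
Windows ≥ 90 min: (none).
That's 0 windows.

0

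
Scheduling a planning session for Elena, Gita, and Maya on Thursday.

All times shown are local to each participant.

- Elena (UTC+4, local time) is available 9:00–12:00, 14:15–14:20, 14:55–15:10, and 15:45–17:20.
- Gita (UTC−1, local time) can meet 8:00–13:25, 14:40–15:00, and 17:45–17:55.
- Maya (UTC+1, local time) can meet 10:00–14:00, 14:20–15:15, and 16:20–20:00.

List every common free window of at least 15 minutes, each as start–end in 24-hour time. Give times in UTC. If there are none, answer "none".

Elena → UTC: 05:00–08:00, 10:15–10:20, 10:55–11:10, 11:45–13:20.
Gita → UTC: 09:00–14:25, 15:40–16:00, 18:45–18:55.
Maya → UTC: 09:00–13:00, 13:20–14:15, 15:20–19:00.
Elena ∩ Gita: 10:15–10:20, 10:55–11:10, 11:45–13:20.
Elena ∩ Gita ∩ Maya: 10:15–10:20, 10:55–11:10, 11:45–13:00.
Windows ≥ 15 min: 10:55–11:10, 11:45–13:00.

10:55–11:10, 11:45–13:00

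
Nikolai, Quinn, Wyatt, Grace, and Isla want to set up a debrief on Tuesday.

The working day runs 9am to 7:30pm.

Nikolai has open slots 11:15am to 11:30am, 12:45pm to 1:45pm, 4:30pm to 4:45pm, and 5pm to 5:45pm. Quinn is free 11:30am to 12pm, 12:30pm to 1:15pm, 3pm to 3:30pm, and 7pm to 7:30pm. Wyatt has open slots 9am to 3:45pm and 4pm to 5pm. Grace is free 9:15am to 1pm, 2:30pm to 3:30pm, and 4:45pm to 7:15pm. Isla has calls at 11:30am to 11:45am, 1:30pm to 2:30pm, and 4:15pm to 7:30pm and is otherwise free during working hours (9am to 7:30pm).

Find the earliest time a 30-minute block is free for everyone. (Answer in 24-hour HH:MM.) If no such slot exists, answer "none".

Isla free within 09:00–19:30: 09:00–11:30, 11:45–13:30, 14:30–16:15.
Nikolai ∩ Quinn: 12:45–13:15.
Nikolai ∩ Quinn ∩ Wyatt: 12:45–13:15.
Nikolai ∩ Quinn ∩ Wyatt ∩ Grace: 12:45–13:00.
Nikolai ∩ Quinn ∩ Wyatt ∩ Grace ∩ Isla: 12:45–13:00.
Windows ≥ 30 min: (none).

none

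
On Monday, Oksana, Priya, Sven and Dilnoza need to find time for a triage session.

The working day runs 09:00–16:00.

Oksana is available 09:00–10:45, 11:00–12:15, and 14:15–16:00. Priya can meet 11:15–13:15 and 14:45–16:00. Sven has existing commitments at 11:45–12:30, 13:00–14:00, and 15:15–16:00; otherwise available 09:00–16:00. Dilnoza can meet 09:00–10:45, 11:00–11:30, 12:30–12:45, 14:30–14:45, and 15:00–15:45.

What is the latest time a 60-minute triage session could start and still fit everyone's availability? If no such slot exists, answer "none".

Sven free within 09:00–16:00: 09:00–11:45, 12:30–13:00, 14:00–15:15.
Oksana ∩ Priya: 11:15–12:15, 14:45–16:00.
Oksana ∩ Priya ∩ Sven: 11:15–11:45, 14:45–15:15.
Oksana ∩ Priya ∩ Sven ∩ Dilnoza: 11:15–11:30, 15:00–15:15.
Windows ≥ 60 min: (none).

none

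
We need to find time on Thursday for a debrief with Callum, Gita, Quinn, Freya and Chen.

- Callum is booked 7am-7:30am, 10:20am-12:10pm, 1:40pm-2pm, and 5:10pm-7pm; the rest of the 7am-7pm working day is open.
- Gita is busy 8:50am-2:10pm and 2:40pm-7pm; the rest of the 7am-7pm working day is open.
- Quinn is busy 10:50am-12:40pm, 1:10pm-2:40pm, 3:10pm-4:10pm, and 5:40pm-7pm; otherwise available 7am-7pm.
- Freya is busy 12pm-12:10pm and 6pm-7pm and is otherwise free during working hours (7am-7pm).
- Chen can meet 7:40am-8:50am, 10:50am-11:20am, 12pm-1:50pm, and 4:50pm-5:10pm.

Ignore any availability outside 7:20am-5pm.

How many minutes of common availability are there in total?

70 minutes

Callum free within 07:00–19:00: 07:30–10:20, 12:10–13:40, 14:00–17:10.
Gita free within 07:00–19:00: 07:00–08:50, 14:10–14:40.
Quinn free within 07:00–19:00: 07:00–10:50, 12:40–13:10, 14:40–15:10, 16:10–17:40.
Freya free within 07:00–19:00: 07:00–12:00, 12:10–18:00.
Callum ∩ Gita: 07:30–08:50, 14:10–14:40.
Callum ∩ Gita ∩ Quinn: 07:30–08:50.
Callum ∩ Gita ∩ Quinn ∩ Freya: 07:30–08:50.
Callum ∩ Gita ∩ Quinn ∩ Freya ∩ Chen: 07:40–08:50.
Restricted to 07:20–17:00: 07:40–08:50.
Total common minutes: 70.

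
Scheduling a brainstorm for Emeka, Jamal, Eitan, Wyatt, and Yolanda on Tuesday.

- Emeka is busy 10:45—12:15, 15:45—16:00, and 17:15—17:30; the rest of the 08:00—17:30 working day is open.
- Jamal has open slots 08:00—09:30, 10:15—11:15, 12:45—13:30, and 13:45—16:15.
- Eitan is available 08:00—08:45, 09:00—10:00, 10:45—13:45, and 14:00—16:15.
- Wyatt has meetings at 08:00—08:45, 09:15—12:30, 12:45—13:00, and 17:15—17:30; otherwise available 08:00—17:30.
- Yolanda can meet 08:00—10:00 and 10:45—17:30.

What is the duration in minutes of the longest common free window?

105 minutes

Emeka free within 08:00–17:30: 08:00–10:45, 12:15–15:45, 16:00–17:15.
Wyatt free within 08:00–17:30: 08:45–09:15, 12:30–12:45, 13:00–17:15.
Emeka ∩ Jamal: 08:00–09:30, 10:15–10:45, 12:45–13:30, 13:45–15:45, 16:00–16:15.
Emeka ∩ Jamal ∩ Eitan: 08:00–08:45, 09:00–09:30, 12:45–13:30, 14:00–15:45, 16:00–16:15.
Emeka ∩ Jamal ∩ Eitan ∩ Wyatt: 09:00–09:15, 13:00–13:30, 14:00–15:45, 16:00–16:15.
Emeka ∩ Jamal ∩ Eitan ∩ Wyatt ∩ Yolanda: 09:00–09:15, 13:00–13:30, 14:00–15:45, 16:00–16:15.
Common window lengths: 15, 30, 105, 15 min; longest is 105.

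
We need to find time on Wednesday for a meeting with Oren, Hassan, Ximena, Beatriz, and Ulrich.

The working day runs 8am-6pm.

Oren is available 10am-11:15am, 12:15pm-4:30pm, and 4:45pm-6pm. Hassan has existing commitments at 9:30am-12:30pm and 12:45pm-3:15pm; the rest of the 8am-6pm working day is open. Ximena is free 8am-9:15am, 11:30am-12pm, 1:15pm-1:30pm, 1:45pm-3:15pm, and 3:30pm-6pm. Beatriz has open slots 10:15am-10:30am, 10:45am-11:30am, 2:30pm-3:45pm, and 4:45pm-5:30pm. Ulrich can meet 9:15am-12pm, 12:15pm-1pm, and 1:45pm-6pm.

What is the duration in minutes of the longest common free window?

45 minutes

Hassan free within 08:00–18:00: 08:00–09:30, 12:30–12:45, 15:15–18:00.
Oren ∩ Hassan: 12:30–12:45, 15:15–16:30, 16:45–18:00.
Oren ∩ Hassan ∩ Ximena: 15:30–16:30, 16:45–18:00.
Oren ∩ Hassan ∩ Ximena ∩ Beatriz: 15:30–15:45, 16:45–17:30.
Oren ∩ Hassan ∩ Ximena ∩ Beatriz ∩ Ulrich: 15:30–15:45, 16:45–17:30.
Common window lengths: 15, 45 min; longest is 45.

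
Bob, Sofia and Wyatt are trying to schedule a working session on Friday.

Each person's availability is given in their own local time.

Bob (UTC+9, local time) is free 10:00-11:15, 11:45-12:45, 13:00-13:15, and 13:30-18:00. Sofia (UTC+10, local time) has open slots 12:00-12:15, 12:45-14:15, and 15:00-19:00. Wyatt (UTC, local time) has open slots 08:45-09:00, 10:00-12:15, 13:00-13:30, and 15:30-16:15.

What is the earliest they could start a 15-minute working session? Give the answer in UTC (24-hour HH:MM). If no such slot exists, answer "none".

08:45

Bob → UTC: 01:00–02:15, 02:45–03:45, 04:00–04:15, 04:30–09:00.
Sofia → UTC: 02:00–02:15, 02:45–04:15, 05:00–09:00.
Wyatt → UTC: 08:45–09:00, 10:00–12:15, 13:00–13:30, 15:30–16:15.
Bob ∩ Sofia: 02:00–02:15, 02:45–03:45, 04:00–04:15, 05:00–09:00.
Bob ∩ Sofia ∩ Wyatt: 08:45–09:00.
Windows ≥ 15 min: 08:45–09:00.
Earliest such window starts at 08:45.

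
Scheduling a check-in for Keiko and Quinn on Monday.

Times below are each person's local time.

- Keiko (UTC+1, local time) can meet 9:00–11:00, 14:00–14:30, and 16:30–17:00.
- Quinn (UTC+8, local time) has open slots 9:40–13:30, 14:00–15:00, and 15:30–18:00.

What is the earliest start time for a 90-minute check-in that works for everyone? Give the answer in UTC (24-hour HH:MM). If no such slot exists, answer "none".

08:00

Keiko → UTC: 08:00–10:00, 13:00–13:30, 15:30–16:00.
Quinn → UTC: 01:40–05:30, 06:00–07:00, 07:30–10:00.
Keiko ∩ Quinn: 08:00–10:00.
Windows ≥ 90 min: 08:00–10:00.
Earliest such window starts at 08:00.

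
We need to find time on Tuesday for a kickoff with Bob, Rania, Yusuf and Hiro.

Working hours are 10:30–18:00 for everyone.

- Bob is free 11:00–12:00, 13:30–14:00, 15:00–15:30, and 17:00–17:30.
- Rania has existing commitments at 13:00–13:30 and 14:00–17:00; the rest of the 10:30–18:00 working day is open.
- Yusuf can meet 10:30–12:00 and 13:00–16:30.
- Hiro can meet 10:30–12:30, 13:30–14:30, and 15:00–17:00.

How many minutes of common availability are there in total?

Rania free within 10:30–18:00: 10:30–13:00, 13:30–14:00, 17:00–18:00.
Bob ∩ Rania: 11:00–12:00, 13:30–14:00, 17:00–17:30.
Bob ∩ Rania ∩ Yusuf: 11:00–12:00, 13:30–14:00.
Bob ∩ Rania ∩ Yusuf ∩ Hiro: 11:00–12:00, 13:30–14:00.
Total common minutes: 60 + 30 = 90.

90 minutes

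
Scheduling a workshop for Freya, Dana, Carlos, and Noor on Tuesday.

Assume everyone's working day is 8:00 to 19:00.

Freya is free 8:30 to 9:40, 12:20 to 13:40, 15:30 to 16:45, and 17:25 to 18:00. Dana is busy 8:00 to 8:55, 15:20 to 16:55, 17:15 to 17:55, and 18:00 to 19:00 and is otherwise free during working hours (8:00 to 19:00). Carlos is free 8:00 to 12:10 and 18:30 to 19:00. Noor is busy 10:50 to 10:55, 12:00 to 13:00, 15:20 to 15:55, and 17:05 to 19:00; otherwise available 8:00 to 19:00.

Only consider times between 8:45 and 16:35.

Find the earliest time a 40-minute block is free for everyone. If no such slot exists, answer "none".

Dana free within 08:00–19:00: 08:55–15:20, 16:55–17:15, 17:55–18:00.
Noor free within 08:00–19:00: 08:00–10:50, 10:55–12:00, 13:00–15:20, 15:55–17:05.
Freya ∩ Dana: 08:55–09:40, 12:20–13:40, 17:55–18:00.
Freya ∩ Dana ∩ Carlos: 08:55–09:40.
Freya ∩ Dana ∩ Carlos ∩ Noor: 08:55–09:40.
Restricted to 08:45–16:35: 08:55–09:40.
Windows ≥ 40 min: 08:55–09:40.
Earliest such window starts at 08:55.

08:55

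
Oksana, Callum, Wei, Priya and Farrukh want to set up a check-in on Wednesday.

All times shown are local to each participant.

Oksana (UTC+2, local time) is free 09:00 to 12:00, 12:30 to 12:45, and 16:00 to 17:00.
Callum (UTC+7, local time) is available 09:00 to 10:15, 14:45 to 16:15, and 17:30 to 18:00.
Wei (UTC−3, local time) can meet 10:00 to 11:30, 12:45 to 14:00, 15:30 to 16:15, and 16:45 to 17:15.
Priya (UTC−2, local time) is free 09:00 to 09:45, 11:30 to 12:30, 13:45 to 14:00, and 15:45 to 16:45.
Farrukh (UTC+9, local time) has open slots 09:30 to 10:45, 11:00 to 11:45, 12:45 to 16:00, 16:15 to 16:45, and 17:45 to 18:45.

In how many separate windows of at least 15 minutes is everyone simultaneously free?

Oksana → UTC: 07:00–10:00, 10:30–10:45, 14:00–15:00.
Callum → UTC: 02:00–03:15, 07:45–09:15, 10:30–11:00.
Wei → UTC: 13:00–14:30, 15:45–17:00, 18:30–19:15, 19:45–20:15.
Priya → UTC: 11:00–11:45, 13:30–14:30, 15:45–16:00, 17:45–18:45.
Farrukh → UTC: 00:30–01:45, 02:00–02:45, 03:45–07:00, 07:15–07:45, 08:45–09:45.
Oksana ∩ Callum: 07:45–09:15, 10:30–10:45.
Oksana ∩ Callum ∩ Wei: (none).
Oksana ∩ Callum ∩ Wei ∩ Priya: (none).
Oksana ∩ Callum ∩ Wei ∩ Priya ∩ Farrukh: (none).
Windows ≥ 15 min: (none).
That's 0 windows.

0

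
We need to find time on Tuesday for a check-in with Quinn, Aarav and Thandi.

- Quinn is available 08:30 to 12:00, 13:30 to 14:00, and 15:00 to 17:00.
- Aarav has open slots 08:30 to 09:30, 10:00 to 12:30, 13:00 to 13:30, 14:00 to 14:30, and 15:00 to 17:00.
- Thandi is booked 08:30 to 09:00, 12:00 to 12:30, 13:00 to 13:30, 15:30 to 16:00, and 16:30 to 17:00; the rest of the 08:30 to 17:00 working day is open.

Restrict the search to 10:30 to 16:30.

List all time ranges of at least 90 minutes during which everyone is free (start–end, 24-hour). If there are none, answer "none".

Thandi free within 08:30–17:00: 09:00–12:00, 12:30–13:00, 13:30–15:30, 16:00–16:30.
Quinn ∩ Aarav: 08:30–09:30, 10:00–12:00, 15:00–17:00.
Quinn ∩ Aarav ∩ Thandi: 09:00–09:30, 10:00–12:00, 15:00–15:30, 16:00–16:30.
Restricted to 10:30–16:30: 10:30–12:00, 15:00–15:30, 16:00–16:30.
Windows ≥ 90 min: 10:30–12:00.

10:30–12:00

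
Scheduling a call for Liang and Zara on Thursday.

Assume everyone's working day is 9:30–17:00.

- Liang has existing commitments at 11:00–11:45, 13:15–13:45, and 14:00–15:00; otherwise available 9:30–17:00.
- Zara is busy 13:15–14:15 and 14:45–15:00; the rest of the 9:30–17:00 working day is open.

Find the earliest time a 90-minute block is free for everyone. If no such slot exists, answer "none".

09:30

Liang free within 09:30–17:00: 09:30–11:00, 11:45–13:15, 13:45–14:00, 15:00–17:00.
Zara free within 09:30–17:00: 09:30–13:15, 14:15–14:45, 15:00–17:00.
Liang ∩ Zara: 09:30–11:00, 11:45–13:15, 15:00–17:00.
Windows ≥ 90 min: 09:30–11:00, 11:45–13:15, 15:00–17:00.
Earliest such window starts at 09:30.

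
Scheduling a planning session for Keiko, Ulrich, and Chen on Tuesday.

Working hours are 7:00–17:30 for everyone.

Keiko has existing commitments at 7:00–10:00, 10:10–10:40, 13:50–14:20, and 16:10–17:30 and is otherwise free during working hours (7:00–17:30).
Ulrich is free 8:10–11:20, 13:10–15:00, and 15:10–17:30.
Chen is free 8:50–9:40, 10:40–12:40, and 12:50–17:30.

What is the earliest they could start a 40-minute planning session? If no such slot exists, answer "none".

10:40

Keiko free within 07:00–17:30: 10:00–10:10, 10:40–13:50, 14:20–16:10.
Keiko ∩ Ulrich: 10:00–10:10, 10:40–11:20, 13:10–13:50, 14:20–15:00, 15:10–16:10.
Keiko ∩ Ulrich ∩ Chen: 10:40–11:20, 13:10–13:50, 14:20–15:00, 15:10–16:10.
Windows ≥ 40 min: 10:40–11:20, 13:10–13:50, 14:20–15:00, 15:10–16:10.
Earliest such window starts at 10:40.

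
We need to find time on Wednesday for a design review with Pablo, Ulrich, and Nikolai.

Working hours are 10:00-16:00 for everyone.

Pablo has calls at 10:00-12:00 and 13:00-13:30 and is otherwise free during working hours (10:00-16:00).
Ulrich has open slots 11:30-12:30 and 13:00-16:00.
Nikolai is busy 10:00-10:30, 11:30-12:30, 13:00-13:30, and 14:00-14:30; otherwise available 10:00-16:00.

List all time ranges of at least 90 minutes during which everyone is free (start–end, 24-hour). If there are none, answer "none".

Pablo free within 10:00–16:00: 12:00–13:00, 13:30–16:00.
Nikolai free within 10:00–16:00: 10:30–11:30, 12:30–13:00, 13:30–14:00, 14:30–16:00.
Pablo ∩ Ulrich: 12:00–12:30, 13:30–16:00.
Pablo ∩ Ulrich ∩ Nikolai: 13:30–14:00, 14:30–16:00.
Windows ≥ 90 min: 14:30–16:00.

14:30–16:00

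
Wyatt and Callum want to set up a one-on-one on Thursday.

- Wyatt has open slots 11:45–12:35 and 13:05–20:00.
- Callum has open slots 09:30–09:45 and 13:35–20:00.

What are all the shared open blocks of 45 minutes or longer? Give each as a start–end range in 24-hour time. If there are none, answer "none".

13:35–20:00

Wyatt ∩ Callum: 13:35–20:00.
Windows ≥ 45 min: 13:35–20:00.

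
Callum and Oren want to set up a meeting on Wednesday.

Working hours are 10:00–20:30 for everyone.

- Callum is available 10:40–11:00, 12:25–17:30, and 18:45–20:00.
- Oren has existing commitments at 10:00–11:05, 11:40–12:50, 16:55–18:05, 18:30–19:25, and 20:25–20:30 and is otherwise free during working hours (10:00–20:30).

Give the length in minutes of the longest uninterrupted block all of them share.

245 minutes

Oren free within 10:00–20:30: 11:05–11:40, 12:50–16:55, 18:05–18:30, 19:25–20:25.
Callum ∩ Oren: 12:50–16:55, 19:25–20:00.
Common window lengths: 245, 35 min; longest is 245.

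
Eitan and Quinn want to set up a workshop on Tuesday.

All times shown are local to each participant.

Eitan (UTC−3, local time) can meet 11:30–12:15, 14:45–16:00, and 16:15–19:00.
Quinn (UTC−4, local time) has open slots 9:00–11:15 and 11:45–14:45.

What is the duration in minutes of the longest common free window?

60 minutes

Eitan → UTC: 14:30–15:15, 17:45–19:00, 19:15–22:00.
Quinn → UTC: 13:00–15:15, 15:45–18:45.
Eitan ∩ Quinn: 14:30–15:15, 17:45–18:45.
Common window lengths: 45, 60 min; longest is 60.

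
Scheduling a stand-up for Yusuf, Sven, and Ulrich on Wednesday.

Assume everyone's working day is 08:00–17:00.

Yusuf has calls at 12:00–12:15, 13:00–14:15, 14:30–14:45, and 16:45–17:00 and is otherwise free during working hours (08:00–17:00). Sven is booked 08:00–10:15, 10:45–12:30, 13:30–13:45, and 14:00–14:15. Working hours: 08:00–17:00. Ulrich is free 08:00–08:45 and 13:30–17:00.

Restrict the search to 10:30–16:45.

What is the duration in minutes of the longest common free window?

120 minutes

Yusuf free within 08:00–17:00: 08:00–12:00, 12:15–13:00, 14:15–14:30, 14:45–16:45.
Sven free within 08:00–17:00: 10:15–10:45, 12:30–13:30, 13:45–14:00, 14:15–17:00.
Yusuf ∩ Sven: 10:15–10:45, 12:30–13:00, 14:15–14:30, 14:45–16:45.
Yusuf ∩ Sven ∩ Ulrich: 14:15–14:30, 14:45–16:45.
Restricted to 10:30–16:45: 14:15–14:30, 14:45–16:45.
Common window lengths: 15, 120 min; longest is 120.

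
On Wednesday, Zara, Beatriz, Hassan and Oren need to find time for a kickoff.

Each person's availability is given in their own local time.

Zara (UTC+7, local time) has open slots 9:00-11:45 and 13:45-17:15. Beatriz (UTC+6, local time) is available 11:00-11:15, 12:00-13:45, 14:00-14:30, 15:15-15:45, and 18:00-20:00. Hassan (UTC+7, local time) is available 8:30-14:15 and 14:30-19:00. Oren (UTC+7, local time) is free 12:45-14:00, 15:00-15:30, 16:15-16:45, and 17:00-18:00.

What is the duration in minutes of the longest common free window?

30 minutes

Zara → UTC: 02:00–04:45, 06:45–10:15.
Beatriz → UTC: 05:00–05:15, 06:00–07:45, 08:00–08:30, 09:15–09:45, 12:00–14:00.
Hassan → UTC: 01:30–07:15, 07:30–12:00.
Oren → UTC: 05:45–07:00, 08:00–08:30, 09:15–09:45, 10:00–11:00.
Zara ∩ Beatriz: 06:45–07:45, 08:00–08:30, 09:15–09:45.
Zara ∩ Beatriz ∩ Hassan: 06:45–07:15, 07:30–07:45, 08:00–08:30, 09:15–09:45.
Zara ∩ Beatriz ∩ Hassan ∩ Oren: 06:45–07:00, 08:00–08:30, 09:15–09:45.
Common window lengths: 15, 30, 30 min; longest is 30.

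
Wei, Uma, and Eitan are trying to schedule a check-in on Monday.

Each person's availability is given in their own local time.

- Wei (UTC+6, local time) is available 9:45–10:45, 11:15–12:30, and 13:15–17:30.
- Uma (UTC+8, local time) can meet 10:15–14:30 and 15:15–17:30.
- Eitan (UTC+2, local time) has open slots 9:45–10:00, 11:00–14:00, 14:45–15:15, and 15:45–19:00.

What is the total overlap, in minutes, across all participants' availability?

45 minutes

Wei → UTC: 03:45–04:45, 05:15–06:30, 07:15–11:30.
Uma → UTC: 02:15–06:30, 07:15–09:30.
Eitan → UTC: 07:45–08:00, 09:00–12:00, 12:45–13:15, 13:45–17:00.
Wei ∩ Uma: 03:45–04:45, 05:15–06:30, 07:15–09:30.
Wei ∩ Uma ∩ Eitan: 07:45–08:00, 09:00–09:30.
Total common minutes: 15 + 30 = 45.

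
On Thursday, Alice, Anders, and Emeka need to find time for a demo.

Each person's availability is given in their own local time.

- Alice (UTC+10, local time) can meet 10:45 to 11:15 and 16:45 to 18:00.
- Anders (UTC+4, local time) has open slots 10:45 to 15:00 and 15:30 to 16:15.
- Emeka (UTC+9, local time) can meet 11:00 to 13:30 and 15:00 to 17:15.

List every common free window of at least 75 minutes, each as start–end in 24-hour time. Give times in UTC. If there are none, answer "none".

Alice → UTC: 00:45–01:15, 06:45–08:00.
Anders → UTC: 06:45–11:00, 11:30–12:15.
Emeka → UTC: 02:00–04:30, 06:00–08:15.
Alice ∩ Anders: 06:45–08:00.
Alice ∩ Anders ∩ Emeka: 06:45–08:00.
Windows ≥ 75 min: 06:45–08:00.

06:45–08:00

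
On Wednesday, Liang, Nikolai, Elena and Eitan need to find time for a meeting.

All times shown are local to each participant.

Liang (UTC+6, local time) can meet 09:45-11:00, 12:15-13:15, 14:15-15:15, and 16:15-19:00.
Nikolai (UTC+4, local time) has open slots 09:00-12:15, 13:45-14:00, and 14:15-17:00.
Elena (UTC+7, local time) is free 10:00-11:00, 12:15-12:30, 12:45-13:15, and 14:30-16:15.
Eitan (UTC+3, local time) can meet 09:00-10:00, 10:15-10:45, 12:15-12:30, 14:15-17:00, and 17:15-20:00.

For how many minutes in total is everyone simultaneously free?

0 minutes

Liang → UTC: 03:45–05:00, 06:15–07:15, 08:15–09:15, 10:15–13:00.
Nikolai → UTC: 05:00–08:15, 09:45–10:00, 10:15–13:00.
Elena → UTC: 03:00–04:00, 05:15–05:30, 05:45–06:15, 07:30–09:15.
Eitan → UTC: 06:00–07:00, 07:15–07:45, 09:15–09:30, 11:15–14:00, 14:15–17:00.
Liang ∩ Nikolai: 06:15–07:15, 10:15–13:00.
Liang ∩ Nikolai ∩ Elena: (none).
Liang ∩ Nikolai ∩ Elena ∩ Eitan: (none).
Total common minutes: 0.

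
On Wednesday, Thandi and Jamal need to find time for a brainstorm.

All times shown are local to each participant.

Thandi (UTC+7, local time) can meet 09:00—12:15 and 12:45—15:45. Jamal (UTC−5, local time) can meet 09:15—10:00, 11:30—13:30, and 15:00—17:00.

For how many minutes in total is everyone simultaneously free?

Thandi → UTC: 02:00–05:15, 05:45–08:45.
Jamal → UTC: 14:15–15:00, 16:30–18:30, 20:00–22:00.
Thandi ∩ Jamal: (none).
Total common minutes: 0.

0 minutes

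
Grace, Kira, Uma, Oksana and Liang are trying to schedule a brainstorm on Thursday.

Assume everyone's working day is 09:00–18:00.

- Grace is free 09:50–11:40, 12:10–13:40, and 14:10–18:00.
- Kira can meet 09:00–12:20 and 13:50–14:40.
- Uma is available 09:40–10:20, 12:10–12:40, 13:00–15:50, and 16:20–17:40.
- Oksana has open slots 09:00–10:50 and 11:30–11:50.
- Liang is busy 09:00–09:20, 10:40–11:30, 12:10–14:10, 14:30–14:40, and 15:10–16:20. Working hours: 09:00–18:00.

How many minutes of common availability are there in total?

Liang free within 09:00–18:00: 09:20–10:40, 11:30–12:10, 14:10–14:30, 14:40–15:10, 16:20–18:00.
Grace ∩ Kira: 09:50–11:40, 12:10–12:20, 14:10–14:40.
Grace ∩ Kira ∩ Uma: 09:50–10:20, 12:10–12:20, 14:10–14:40.
Grace ∩ Kira ∩ Uma ∩ Oksana: 09:50–10:20.
Grace ∩ Kira ∩ Uma ∩ Oksana ∩ Liang: 09:50–10:20.
Total common minutes: 30.

30 minutes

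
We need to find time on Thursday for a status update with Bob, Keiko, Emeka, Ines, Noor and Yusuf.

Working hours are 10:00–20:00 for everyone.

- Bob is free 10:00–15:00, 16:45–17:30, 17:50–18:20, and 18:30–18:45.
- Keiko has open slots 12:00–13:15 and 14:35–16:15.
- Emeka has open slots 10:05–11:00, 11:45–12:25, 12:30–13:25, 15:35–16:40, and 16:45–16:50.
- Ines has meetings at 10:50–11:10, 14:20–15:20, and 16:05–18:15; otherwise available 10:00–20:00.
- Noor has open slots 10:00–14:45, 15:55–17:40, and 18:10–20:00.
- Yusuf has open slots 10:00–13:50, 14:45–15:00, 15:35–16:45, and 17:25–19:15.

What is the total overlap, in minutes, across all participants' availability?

Ines free within 10:00–20:00: 10:00–10:50, 11:10–14:20, 15:20–16:05, 18:15–20:00.
Bob ∩ Keiko: 12:00–13:15, 14:35–15:00.
Bob ∩ Keiko ∩ Emeka: 12:00–12:25, 12:30–13:15.
Bob ∩ Keiko ∩ Emeka ∩ Ines: 12:00–12:25, 12:30–13:15.
Bob ∩ Keiko ∩ Emeka ∩ Ines ∩ Noor: 12:00–12:25, 12:30–13:15.
Bob ∩ Keiko ∩ Emeka ∩ Ines ∩ Noor ∩ Yusuf: 12:00–12:25, 12:30–13:15.
Total common minutes: 25 + 45 = 70.

70 minutes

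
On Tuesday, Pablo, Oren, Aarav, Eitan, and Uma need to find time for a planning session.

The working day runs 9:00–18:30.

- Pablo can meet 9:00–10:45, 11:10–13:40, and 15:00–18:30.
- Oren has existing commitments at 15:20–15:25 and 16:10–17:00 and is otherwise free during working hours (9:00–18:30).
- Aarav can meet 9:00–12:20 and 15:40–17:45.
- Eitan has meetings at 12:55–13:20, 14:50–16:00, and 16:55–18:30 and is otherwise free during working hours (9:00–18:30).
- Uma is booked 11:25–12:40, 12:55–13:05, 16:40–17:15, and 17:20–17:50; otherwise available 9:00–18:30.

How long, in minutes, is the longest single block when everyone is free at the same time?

Oren free within 09:00–18:30: 09:00–15:20, 15:25–16:10, 17:00–18:30.
Eitan free within 09:00–18:30: 09:00–12:55, 13:20–14:50, 16:00–16:55.
Uma free within 09:00–18:30: 09:00–11:25, 12:40–12:55, 13:05–16:40, 17:15–17:20, 17:50–18:30.
Pablo ∩ Oren: 09:00–10:45, 11:10–13:40, 15:00–15:20, 15:25–16:10, 17:00–18:30.
Pablo ∩ Oren ∩ Aarav: 09:00–10:45, 11:10–12:20, 15:40–16:10, 17:00–17:45.
Pablo ∩ Oren ∩ Aarav ∩ Eitan: 09:00–10:45, 11:10–12:20, 16:00–16:10.
Pablo ∩ Oren ∩ Aarav ∩ Eitan ∩ Uma: 09:00–10:45, 11:10–11:25, 16:00–16:10.
Common window lengths: 105, 15, 10 min; longest is 105.

105 minutes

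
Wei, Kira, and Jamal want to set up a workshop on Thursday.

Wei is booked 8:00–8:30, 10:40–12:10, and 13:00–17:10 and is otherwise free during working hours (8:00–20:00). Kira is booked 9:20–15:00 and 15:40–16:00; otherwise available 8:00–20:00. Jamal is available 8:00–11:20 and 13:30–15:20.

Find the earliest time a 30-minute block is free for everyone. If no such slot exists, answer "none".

08:30

Wei free within 08:00–20:00: 08:30–10:40, 12:10–13:00, 17:10–20:00.
Kira free within 08:00–20:00: 08:00–09:20, 15:00–15:40, 16:00–20:00.
Wei ∩ Kira: 08:30–09:20, 17:10–20:00.
Wei ∩ Kira ∩ Jamal: 08:30–09:20.
Windows ≥ 30 min: 08:30–09:20.
Earliest such window starts at 08:30.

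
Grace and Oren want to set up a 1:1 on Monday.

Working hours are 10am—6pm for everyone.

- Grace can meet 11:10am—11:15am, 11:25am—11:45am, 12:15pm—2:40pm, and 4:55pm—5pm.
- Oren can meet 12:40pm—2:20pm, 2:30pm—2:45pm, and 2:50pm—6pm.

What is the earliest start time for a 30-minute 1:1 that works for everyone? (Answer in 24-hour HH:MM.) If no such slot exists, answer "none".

Grace ∩ Oren: 12:40–14:20, 14:30–14:40, 16:55–17:00.
Windows ≥ 30 min: 12:40–14:20.
Earliest such window starts at 12:40.

12:40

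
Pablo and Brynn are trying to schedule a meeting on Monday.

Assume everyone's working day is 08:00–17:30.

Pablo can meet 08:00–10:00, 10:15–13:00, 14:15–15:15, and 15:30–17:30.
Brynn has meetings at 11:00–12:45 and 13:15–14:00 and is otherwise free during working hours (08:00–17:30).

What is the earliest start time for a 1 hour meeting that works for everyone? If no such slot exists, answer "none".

Brynn free within 08:00–17:30: 08:00–11:00, 12:45–13:15, 14:00–17:30.
Pablo ∩ Brynn: 08:00–10:00, 10:15–11:00, 12:45–13:00, 14:15–15:15, 15:30–17:30.
Windows ≥ 60 min: 08:00–10:00, 14:15–15:15, 15:30–17:30.
Earliest such window starts at 08:00.

08:00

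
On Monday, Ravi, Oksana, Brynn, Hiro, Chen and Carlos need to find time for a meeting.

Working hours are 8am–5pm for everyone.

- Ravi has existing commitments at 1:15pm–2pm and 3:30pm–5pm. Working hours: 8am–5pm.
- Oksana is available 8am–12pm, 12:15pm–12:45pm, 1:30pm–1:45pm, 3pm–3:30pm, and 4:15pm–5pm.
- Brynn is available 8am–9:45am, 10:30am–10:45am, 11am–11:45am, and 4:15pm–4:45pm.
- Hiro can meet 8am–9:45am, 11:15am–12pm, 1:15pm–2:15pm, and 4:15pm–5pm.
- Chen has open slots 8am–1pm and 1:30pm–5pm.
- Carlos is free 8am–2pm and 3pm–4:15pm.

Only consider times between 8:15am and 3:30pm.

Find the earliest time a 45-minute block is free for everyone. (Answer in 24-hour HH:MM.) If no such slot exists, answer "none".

Ravi free within 08:00–17:00: 08:00–13:15, 14:00–15:30.
Ravi ∩ Oksana: 08:00–12:00, 12:15–12:45, 15:00–15:30.
Ravi ∩ Oksana ∩ Brynn: 08:00–09:45, 10:30–10:45, 11:00–11:45.
Ravi ∩ Oksana ∩ Brynn ∩ Hiro: 08:00–09:45, 11:15–11:45.
Ravi ∩ Oksana ∩ Brynn ∩ Hiro ∩ Chen: 08:00–09:45, 11:15–11:45.
Ravi ∩ Oksana ∩ Brynn ∩ Hiro ∩ Chen ∩ Carlos: 08:00–09:45, 11:15–11:45.
Restricted to 08:15–15:30: 08:15–09:45, 11:15–11:45.
Windows ≥ 45 min: 08:15–09:45.
Earliest such window starts at 08:15.

08:15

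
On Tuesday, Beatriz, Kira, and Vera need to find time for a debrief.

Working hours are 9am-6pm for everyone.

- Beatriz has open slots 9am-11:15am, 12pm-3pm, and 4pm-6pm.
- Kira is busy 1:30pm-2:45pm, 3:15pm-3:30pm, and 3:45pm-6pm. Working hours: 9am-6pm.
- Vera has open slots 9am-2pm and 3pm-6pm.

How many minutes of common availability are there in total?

Kira free within 09:00–18:00: 09:00–13:30, 14:45–15:15, 15:30–15:45.
Beatriz ∩ Kira: 09:00–11:15, 12:00–13:30, 14:45–15:00.
Beatriz ∩ Kira ∩ Vera: 09:00–11:15, 12:00–13:30.
Total common minutes: 135 + 90 = 225.

225 minutes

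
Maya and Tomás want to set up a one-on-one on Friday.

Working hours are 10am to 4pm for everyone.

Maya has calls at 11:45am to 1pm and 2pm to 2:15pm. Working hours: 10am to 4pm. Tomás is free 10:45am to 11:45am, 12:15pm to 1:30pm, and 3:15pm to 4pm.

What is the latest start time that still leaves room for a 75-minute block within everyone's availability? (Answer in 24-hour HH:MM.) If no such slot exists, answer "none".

none

Maya free within 10:00–16:00: 10:00–11:45, 13:00–14:00, 14:15–16:00.
Maya ∩ Tomás: 10:45–11:45, 13:00–13:30, 15:15–16:00.
Windows ≥ 75 min: (none).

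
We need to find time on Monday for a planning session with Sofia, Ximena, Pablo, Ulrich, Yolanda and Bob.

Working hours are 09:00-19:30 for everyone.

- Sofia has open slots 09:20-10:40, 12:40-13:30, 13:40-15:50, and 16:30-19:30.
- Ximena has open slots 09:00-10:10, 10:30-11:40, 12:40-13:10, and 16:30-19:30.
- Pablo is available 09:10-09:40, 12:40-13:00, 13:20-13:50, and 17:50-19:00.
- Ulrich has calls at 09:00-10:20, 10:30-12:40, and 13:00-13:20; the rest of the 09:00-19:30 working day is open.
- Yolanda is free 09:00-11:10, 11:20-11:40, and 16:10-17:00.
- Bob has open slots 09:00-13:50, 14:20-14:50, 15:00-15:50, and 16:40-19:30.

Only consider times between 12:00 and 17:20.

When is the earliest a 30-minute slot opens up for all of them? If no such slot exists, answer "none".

none

Ulrich free within 09:00–19:30: 10:20–10:30, 12:40–13:00, 13:20–19:30.
Sofia ∩ Ximena: 09:20–10:10, 10:30–10:40, 12:40–13:10, 16:30–19:30.
Sofia ∩ Ximena ∩ Pablo: 09:20–09:40, 12:40–13:00, 17:50–19:00.
Sofia ∩ Ximena ∩ Pablo ∩ Ulrich: 12:40–13:00, 17:50–19:00.
Sofia ∩ Ximena ∩ Pablo ∩ Ulrich ∩ Yolanda: (none).
Sofia ∩ Ximena ∩ Pablo ∩ Ulrich ∩ Yolanda ∩ Bob: (none).
Restricted to 12:00–17:20: (none).
Windows ≥ 30 min: (none).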